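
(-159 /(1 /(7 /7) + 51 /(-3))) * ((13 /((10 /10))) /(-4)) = -2067/64 = -32.30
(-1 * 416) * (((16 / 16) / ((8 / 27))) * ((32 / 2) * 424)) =-9524736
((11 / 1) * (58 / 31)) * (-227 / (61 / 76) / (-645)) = 11006776/1219695 = 9.02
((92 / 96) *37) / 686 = 851/16464 = 0.05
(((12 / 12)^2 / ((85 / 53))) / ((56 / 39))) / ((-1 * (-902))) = 2067/4293520 = 0.00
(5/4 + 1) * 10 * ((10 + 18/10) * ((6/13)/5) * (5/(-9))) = -177/13 = -13.62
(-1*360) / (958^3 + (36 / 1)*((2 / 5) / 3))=-225/549511198 = 0.00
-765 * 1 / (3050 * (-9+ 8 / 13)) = 1989/66490 = 0.03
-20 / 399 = -0.05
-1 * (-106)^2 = -11236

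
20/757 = 0.03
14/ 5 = 2.80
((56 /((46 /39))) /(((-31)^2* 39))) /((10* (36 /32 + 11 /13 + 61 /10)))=1456/92766291 = 0.00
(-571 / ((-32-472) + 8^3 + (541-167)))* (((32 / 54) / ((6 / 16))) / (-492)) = 9136/1902933 = 0.00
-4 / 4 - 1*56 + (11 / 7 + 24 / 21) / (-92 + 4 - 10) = -39121/686 = -57.03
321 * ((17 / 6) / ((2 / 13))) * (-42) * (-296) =73494876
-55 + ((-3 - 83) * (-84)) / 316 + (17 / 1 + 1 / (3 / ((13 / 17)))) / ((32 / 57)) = -3771/2686 = -1.40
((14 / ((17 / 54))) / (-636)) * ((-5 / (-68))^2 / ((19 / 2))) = -1575/39579128 = 0.00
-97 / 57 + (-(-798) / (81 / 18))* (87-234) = -1485973/57 = -26069.70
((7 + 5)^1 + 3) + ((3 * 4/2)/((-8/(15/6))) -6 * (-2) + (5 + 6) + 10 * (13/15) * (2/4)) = 971/24 = 40.46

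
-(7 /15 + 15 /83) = -806/1245 = -0.65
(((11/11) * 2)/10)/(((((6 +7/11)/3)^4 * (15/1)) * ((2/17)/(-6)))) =-20160657/709956025 = -0.03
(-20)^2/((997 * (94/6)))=1200/46859 = 0.03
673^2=452929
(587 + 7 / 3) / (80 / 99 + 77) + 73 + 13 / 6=3824117/46218 = 82.74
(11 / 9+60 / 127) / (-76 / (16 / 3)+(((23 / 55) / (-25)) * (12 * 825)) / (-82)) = -1588340/11463147 = -0.14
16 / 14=8/7 = 1.14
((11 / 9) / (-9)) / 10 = -11/810 = -0.01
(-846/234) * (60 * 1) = -2820/13 = -216.92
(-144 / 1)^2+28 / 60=311047/15 = 20736.47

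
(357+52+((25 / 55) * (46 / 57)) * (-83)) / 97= 237353/60819 = 3.90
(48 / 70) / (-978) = -4/5705 = 0.00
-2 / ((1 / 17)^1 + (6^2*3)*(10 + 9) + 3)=-17/17468 = 0.00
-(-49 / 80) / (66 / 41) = 2009/5280 = 0.38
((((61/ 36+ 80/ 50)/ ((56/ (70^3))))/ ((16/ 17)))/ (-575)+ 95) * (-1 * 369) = -31348231/1472 = -21296.35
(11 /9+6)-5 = 20/9 = 2.22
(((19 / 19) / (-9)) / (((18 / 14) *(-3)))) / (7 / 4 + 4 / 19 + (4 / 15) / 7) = 18620/1291869 = 0.01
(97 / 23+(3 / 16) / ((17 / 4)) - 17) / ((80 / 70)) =-139461/12512 = -11.15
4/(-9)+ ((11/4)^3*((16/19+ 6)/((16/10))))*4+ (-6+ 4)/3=3881015/10944 = 354.62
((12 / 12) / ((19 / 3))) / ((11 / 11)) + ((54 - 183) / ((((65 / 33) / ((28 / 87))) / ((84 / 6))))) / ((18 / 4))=-7028843/107445 = -65.42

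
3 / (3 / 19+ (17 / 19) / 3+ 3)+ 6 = 1353/197 = 6.87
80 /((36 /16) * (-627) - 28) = -64/1151 = -0.06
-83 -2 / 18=-748/9 = -83.11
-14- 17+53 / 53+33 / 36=-349/12 = -29.08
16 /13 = 1.23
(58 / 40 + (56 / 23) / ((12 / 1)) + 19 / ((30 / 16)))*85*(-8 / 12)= -276505/414 = -667.89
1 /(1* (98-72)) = 1/26 = 0.04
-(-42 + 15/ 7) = 279/7 = 39.86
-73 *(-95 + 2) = 6789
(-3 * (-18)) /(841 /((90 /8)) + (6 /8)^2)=38880/54229 = 0.72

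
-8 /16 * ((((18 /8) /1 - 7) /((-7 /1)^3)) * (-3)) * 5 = 285/2744 = 0.10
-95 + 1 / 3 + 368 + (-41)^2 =5863/3 = 1954.33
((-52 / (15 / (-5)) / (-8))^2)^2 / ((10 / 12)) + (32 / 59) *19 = 2341739/63720 = 36.75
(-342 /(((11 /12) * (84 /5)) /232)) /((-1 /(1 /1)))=396720/77 = 5152.21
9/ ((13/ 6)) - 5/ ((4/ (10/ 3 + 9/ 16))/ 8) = -10859/312 = -34.80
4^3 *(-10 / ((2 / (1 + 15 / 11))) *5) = -41600/11 = -3781.82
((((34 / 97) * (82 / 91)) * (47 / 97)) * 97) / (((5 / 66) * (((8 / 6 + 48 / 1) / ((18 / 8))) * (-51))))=-572319/3265990 = -0.18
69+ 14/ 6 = 214/3 = 71.33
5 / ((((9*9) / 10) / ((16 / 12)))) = 0.82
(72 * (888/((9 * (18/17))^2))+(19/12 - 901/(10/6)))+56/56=166.05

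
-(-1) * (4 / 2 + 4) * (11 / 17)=66/17 = 3.88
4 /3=1.33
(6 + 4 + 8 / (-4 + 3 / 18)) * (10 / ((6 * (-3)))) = -910/207 = -4.40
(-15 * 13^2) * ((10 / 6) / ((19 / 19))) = -4225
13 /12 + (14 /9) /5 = 251/180 = 1.39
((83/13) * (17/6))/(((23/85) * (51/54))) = 21165/299 = 70.79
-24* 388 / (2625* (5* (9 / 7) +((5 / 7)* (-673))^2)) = -5432/353860625 = 0.00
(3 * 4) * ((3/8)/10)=9/20 = 0.45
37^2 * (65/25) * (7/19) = 124579/95 = 1311.36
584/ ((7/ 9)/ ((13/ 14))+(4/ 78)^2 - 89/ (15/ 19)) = -1480440/283649 = -5.22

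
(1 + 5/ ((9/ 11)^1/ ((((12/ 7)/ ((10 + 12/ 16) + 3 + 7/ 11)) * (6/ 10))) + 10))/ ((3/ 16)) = 54608/8303 = 6.58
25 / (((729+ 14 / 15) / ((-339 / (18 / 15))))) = -211875/21898 = -9.68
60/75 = 4/5 = 0.80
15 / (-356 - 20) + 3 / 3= 361/376 = 0.96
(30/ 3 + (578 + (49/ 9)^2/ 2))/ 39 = 97657/6318 = 15.46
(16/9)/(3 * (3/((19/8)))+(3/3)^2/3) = 0.43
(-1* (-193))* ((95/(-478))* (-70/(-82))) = -641725/19598 = -32.74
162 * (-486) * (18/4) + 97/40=-14171663/40 = -354291.58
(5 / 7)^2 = 25/49 = 0.51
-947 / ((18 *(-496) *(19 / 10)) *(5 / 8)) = 947/10602 = 0.09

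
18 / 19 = 0.95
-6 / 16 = -0.38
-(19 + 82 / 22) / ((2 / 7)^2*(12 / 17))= -104125/264 = -394.41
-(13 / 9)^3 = -2197/729 = -3.01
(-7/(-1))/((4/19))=133/4 = 33.25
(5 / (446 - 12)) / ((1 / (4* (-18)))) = -180/217 = -0.83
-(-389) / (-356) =-389/356 = -1.09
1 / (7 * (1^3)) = 1/7 = 0.14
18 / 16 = 9/8 = 1.12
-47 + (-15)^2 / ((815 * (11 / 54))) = -81841/1793 = -45.64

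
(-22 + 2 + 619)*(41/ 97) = 24559/97 = 253.19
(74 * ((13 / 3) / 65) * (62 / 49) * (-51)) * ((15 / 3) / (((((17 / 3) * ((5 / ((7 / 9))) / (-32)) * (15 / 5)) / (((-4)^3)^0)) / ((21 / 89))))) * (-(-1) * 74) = 10864384/1335 = 8138.12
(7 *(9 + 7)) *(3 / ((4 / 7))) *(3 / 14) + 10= 136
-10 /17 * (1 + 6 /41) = -470/697 = -0.67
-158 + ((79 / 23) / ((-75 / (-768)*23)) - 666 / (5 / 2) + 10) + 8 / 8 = -5446991/13225 = -411.87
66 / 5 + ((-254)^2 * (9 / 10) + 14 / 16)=2323139/40 = 58078.48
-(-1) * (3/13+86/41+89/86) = 154163/45838 = 3.36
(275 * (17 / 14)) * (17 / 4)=79475/56 = 1419.20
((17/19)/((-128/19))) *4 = -17/32 = -0.53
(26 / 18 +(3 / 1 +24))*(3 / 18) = 4.74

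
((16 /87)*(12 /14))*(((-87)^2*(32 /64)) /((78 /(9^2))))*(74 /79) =4171824/7189 = 580.31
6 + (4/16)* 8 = 8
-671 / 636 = -1.06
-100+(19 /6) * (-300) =-1050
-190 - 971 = -1161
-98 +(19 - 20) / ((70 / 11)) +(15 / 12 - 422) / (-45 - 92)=-1823749/19180 = -95.09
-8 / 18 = -4/9 = -0.44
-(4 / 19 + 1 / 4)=-35/76 = -0.46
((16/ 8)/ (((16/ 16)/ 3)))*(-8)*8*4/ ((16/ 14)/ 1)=-1344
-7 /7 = -1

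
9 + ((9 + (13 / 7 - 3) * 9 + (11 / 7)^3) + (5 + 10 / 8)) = 24483/1372 = 17.84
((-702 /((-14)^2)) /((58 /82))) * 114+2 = -817445/1421 = -575.26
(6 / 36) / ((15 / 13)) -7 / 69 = 89/2070 = 0.04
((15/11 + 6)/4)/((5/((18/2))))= 729/220 = 3.31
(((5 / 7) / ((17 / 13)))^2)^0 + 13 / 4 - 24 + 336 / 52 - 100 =-5891/52 = -113.29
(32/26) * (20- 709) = -848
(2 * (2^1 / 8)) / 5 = 0.10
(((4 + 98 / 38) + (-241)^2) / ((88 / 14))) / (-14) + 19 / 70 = -659.81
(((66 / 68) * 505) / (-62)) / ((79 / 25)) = -416625/166532 = -2.50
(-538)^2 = 289444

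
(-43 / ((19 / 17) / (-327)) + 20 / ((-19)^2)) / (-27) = -465.96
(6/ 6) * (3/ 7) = 3/7 = 0.43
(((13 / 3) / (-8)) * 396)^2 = 184041/4 = 46010.25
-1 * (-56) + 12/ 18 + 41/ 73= 57.23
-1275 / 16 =-79.69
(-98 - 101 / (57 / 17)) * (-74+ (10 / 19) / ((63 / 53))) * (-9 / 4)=-160753636/7581 = -21204.81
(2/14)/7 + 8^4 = 200705/49 = 4096.02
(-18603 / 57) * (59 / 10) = -365859/190 = -1925.57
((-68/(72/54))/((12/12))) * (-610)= 31110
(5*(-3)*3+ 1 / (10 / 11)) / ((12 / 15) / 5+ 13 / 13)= -2195/58 = -37.84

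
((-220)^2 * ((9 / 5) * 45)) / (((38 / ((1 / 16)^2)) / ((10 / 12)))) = 408375/1216 = 335.83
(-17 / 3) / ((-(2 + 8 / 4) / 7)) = 119/12 = 9.92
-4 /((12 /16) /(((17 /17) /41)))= -16/123 = -0.13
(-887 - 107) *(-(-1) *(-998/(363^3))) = 992012/47832147 = 0.02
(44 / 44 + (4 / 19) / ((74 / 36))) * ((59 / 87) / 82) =45725/5015202 = 0.01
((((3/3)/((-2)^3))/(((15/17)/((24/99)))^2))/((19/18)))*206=-952544/517275 = -1.84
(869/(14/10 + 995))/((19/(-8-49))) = -13035/4982 = -2.62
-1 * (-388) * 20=7760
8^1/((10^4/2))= 1/625 = 0.00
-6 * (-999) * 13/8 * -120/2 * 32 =-18701280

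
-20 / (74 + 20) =-10/47 = -0.21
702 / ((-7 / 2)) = -1404/7 = -200.57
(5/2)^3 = 125/8 = 15.62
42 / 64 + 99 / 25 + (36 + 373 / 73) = 2670389/58400 = 45.73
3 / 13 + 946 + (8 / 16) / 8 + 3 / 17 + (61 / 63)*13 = 213647219/222768 = 959.06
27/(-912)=-9/304 = -0.03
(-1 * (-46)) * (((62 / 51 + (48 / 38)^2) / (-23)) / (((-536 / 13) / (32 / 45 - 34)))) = -4.54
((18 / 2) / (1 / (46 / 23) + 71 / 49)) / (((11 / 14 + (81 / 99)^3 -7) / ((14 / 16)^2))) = -67110351/107562032 = -0.62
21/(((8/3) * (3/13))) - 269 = -1879/8 = -234.88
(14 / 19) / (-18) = -7/171 = -0.04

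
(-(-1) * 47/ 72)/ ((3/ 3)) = 47/72 = 0.65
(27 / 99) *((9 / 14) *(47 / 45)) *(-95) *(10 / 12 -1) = 893/308 = 2.90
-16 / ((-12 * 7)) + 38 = 802/21 = 38.19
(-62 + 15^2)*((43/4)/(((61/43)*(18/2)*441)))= 301387/968436 = 0.31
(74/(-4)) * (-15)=555/2 = 277.50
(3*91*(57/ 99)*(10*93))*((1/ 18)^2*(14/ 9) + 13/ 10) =509833688/2673 = 190734.64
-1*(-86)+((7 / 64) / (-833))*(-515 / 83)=54363523/632128 = 86.00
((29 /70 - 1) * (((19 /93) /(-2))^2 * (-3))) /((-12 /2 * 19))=-779/4843440 = 0.00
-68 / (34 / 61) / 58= -61/29 = -2.10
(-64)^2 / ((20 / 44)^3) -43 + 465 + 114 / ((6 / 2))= 5509276/125 = 44074.21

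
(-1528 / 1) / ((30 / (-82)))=62648/15 = 4176.53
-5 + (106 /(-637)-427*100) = -42705.17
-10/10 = -1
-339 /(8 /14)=-2373/4 = -593.25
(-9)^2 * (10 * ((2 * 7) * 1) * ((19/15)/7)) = 2052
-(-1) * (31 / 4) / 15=31/60 = 0.52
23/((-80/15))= -69/16 = -4.31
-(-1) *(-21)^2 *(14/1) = 6174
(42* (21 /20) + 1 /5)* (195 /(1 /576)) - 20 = 4975756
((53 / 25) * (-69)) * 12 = -43884/25 = -1755.36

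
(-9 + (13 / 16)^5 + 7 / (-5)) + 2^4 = 31216593/5242880 = 5.95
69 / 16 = 4.31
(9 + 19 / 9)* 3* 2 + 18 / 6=209/3 = 69.67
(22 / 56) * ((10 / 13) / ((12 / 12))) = 55/182 = 0.30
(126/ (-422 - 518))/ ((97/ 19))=-1197/45590 = -0.03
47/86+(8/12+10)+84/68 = 54599/4386 = 12.45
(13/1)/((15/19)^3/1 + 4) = 89167/30811 = 2.89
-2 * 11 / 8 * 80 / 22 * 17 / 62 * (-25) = 2125/31 = 68.55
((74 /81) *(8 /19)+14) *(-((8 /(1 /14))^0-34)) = 243518/513 = 474.69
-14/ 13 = -1.08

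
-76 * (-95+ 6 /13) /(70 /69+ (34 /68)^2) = 25779504/4537 = 5682.06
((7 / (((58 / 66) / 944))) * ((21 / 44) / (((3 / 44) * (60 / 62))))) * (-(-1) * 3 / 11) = 2150904/145 = 14833.82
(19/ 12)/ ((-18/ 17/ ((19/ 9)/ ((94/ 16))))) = -6137/11421 = -0.54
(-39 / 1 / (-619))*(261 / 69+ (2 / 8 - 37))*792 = -23420826/14237 = -1645.07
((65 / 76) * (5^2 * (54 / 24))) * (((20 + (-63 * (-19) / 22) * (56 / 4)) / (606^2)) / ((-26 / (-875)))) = 940515625/272897152 = 3.45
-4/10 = -2/5 = -0.40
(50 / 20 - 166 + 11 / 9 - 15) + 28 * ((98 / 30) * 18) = 1469.12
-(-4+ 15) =-11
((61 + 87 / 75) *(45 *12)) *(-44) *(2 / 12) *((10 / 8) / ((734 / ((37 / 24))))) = -948717/1468 = -646.26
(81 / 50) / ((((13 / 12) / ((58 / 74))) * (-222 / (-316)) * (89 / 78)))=4453704/3046025 = 1.46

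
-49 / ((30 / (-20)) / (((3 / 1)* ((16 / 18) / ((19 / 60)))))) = 15680/57 = 275.09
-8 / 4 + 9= 7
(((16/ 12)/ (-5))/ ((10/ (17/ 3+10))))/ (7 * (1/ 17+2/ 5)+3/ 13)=-10387/85590 = -0.12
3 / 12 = 1/4 = 0.25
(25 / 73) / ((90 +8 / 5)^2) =625/15312772 = 0.00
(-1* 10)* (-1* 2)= 20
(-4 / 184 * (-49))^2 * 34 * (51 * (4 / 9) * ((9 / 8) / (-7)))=-297381/2116 = -140.54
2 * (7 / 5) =14/5 = 2.80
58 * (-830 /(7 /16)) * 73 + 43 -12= -56227303/7 = -8032471.86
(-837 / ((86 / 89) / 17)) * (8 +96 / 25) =-174348.27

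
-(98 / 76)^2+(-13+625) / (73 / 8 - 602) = -120639/44764 = -2.70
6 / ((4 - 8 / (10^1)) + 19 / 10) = 20/17 = 1.18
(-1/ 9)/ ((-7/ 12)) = 4/21 = 0.19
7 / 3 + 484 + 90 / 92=67249/138 = 487.31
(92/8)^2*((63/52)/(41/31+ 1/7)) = 2410653/22048 = 109.34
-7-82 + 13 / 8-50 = -1099/8 = -137.38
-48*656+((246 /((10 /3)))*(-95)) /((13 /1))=-416355/13 = -32027.31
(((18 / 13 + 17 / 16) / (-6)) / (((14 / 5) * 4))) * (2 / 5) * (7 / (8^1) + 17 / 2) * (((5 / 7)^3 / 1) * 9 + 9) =-1030725/614656 = -1.68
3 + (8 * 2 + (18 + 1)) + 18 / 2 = 47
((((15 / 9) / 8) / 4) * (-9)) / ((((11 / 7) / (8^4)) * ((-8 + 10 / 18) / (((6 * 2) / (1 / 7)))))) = 10160640/737 = 13786.49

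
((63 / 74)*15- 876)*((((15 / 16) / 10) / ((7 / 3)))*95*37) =-54616545/448 = -121911.93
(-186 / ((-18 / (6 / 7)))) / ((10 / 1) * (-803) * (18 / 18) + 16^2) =-31/27209 = 0.00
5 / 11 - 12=-127/11 = -11.55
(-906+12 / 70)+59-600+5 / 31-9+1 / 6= -9475309/6510 = -1455.50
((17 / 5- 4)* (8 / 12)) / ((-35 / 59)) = 118/175 = 0.67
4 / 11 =0.36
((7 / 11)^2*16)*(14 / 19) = 10976/2299 = 4.77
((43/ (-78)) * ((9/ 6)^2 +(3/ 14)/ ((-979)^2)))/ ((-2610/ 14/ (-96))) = -266299172/416921835 = -0.64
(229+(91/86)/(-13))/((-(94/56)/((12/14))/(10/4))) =-590610/2021 = -292.24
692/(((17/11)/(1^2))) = 7612/17 = 447.76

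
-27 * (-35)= 945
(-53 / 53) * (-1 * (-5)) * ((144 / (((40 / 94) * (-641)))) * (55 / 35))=18612/4487 = 4.15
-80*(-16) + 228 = 1508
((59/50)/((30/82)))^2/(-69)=-0.15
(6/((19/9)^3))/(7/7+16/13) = 56862/198911 = 0.29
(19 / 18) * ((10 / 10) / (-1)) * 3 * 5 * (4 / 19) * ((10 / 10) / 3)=-10/9 = -1.11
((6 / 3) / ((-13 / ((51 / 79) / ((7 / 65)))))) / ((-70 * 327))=17/421939 = 0.00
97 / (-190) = -97/190 = -0.51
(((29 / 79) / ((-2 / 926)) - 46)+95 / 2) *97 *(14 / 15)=-15251.43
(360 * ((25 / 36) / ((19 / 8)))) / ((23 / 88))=176000/437 = 402.75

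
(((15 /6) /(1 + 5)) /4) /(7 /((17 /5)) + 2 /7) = 595/13392 = 0.04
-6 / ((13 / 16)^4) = -393216/28561 = -13.77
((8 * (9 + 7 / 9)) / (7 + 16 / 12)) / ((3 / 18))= 1408/25 = 56.32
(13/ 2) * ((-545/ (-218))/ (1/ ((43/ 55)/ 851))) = 559/37444 = 0.01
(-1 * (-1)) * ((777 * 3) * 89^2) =18463851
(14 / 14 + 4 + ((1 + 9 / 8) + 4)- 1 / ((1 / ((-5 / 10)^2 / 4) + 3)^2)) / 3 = 10707/2888 = 3.71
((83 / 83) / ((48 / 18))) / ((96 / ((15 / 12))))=5/1024 = 0.00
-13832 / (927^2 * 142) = -6916/61012359 = 0.00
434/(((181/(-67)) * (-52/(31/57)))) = 450709/268242 = 1.68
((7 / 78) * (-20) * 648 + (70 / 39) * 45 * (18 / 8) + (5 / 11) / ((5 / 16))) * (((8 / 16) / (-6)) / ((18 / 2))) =280249/30888 = 9.07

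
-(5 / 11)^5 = -3125/161051 = -0.02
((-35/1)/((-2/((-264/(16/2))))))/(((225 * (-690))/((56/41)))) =1078/212175 = 0.01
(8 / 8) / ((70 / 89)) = 89/70 = 1.27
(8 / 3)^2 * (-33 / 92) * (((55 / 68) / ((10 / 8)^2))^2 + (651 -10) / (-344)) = 4.07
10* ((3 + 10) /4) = 65/2 = 32.50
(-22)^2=484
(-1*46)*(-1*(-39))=-1794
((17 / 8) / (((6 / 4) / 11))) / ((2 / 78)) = 2431/4 = 607.75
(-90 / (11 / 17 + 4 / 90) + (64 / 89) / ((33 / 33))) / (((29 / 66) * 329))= -57455772/64171403 = -0.90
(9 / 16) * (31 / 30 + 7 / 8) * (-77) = -52899/640 = -82.65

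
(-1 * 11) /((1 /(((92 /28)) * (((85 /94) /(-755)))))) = 4301/99358 = 0.04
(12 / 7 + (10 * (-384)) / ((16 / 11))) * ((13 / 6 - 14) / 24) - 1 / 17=619163/476 = 1300.76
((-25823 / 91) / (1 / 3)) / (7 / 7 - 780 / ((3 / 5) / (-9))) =-11067/152113 = -0.07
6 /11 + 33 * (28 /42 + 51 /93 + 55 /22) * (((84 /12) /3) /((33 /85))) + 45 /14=15909853/21483 = 740.58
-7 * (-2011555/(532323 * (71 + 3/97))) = 21013013/56426238 = 0.37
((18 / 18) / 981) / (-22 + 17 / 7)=-7/134397 = 0.00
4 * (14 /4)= 14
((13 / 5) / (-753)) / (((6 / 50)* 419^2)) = -65/396592299 = 0.00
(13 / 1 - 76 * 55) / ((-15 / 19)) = 26391/5 = 5278.20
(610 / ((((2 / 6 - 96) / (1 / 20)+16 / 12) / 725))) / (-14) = 221125/13384 = 16.52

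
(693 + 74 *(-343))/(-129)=191.39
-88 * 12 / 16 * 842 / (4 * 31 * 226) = -13893/7006 = -1.98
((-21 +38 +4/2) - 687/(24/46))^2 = 1684155.06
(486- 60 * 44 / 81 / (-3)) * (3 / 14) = 20123/189 = 106.47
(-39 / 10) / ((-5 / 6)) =117/25 = 4.68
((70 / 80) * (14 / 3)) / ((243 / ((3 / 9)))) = 0.01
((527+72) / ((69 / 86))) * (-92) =-206056/3 = -68685.33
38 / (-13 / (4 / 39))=-152/507 = -0.30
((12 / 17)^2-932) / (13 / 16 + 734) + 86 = 84.73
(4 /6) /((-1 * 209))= -2/627 = 0.00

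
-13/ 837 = -0.02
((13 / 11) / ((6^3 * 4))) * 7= 91/9504 = 0.01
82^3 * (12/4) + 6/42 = 11578729/7 = 1654104.14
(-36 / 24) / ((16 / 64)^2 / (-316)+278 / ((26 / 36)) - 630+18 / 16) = 98592/16034485 = 0.01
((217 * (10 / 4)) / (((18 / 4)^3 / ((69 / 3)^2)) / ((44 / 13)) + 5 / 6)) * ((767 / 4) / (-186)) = -312422110/493951 = -632.50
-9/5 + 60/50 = -3/5 = -0.60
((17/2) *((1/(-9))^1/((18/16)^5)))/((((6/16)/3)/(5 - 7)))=4456448/531441 = 8.39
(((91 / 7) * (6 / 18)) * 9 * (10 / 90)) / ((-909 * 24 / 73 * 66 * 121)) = -949/522667728 = 0.00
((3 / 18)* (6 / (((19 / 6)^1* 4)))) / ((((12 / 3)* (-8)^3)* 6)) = -1/155648 = 0.00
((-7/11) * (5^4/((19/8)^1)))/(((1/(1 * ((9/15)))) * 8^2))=-1.57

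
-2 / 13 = -0.15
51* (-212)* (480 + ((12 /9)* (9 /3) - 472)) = -129744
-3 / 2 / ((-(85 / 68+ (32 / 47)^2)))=4418/5047 = 0.88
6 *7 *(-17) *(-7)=4998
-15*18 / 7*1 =-270/7 = -38.57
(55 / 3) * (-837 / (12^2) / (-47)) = 1705/752 = 2.27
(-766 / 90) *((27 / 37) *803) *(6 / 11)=-503262/185 = -2720.34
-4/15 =-0.27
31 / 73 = 0.42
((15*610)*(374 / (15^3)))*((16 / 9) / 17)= 42944/405 = 106.03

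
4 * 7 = 28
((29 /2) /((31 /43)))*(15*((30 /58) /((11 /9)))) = 87075/682 = 127.68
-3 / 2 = -1.50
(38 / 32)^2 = 1.41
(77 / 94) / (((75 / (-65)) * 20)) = -1001/28200 = -0.04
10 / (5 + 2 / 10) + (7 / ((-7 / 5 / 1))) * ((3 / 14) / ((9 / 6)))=110/91 = 1.21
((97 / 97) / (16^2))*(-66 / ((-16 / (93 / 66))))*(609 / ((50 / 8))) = 56637/25600 = 2.21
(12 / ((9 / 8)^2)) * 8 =2048/27 = 75.85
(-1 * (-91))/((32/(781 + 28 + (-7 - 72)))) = 33215/16 = 2075.94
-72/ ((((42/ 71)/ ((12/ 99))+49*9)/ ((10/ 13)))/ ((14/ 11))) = -4544/28743 = -0.16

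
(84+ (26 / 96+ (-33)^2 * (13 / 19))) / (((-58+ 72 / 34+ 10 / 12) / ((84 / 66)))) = -90010529/4694140 = -19.18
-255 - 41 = -296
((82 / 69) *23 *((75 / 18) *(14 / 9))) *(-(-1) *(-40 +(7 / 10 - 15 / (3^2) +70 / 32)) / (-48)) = 13355545/93312 = 143.13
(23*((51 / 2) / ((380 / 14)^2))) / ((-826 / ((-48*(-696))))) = -17144568/532475 = -32.20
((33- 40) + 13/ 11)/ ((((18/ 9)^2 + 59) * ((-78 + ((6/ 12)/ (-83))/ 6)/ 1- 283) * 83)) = 256/83057667 = 0.00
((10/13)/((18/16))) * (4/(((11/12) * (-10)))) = -128/429 = -0.30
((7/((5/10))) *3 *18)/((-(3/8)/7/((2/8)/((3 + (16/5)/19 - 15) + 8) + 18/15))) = -1040886/65 = -16013.63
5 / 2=2.50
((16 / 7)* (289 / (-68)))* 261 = -2535.43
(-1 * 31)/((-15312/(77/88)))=217/122496 = 0.00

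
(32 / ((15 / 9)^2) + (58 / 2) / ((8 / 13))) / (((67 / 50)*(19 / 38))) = 11729/134 = 87.53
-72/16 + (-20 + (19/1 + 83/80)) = -357/80 = -4.46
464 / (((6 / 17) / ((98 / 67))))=386512/201 = 1922.95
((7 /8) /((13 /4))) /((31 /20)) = 70/403 = 0.17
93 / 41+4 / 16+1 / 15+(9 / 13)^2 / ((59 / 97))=82733809/24528660 = 3.37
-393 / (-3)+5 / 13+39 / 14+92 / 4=28605/182 = 157.17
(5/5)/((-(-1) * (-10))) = -1/10 = -0.10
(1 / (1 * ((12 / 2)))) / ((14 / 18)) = 3/14 = 0.21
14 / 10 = 7/5 = 1.40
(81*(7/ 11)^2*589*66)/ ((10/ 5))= 7013223/11 = 637565.73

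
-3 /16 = -0.19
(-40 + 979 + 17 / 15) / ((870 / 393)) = 923681/2175 = 424.68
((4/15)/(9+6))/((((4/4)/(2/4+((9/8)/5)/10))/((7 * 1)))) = 1463/22500 = 0.07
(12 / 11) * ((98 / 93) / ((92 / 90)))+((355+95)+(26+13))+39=4149924/7843 = 529.12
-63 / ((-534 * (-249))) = -7/14774 = 0.00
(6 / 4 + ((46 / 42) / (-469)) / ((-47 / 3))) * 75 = 34721175/308602 = 112.51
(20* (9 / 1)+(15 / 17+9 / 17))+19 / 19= 3101/17 = 182.41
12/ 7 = 1.71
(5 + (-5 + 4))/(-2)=-2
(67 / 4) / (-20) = -67/80 = -0.84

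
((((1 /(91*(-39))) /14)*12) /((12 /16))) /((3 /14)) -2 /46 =-11015/244881 = -0.04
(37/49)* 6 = 222/49 = 4.53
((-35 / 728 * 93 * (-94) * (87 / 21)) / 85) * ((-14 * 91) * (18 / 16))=-7985817/272 = -29359.62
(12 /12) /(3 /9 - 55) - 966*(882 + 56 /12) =-140469283/164 = -856520.02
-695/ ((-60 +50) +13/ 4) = 2780/27 = 102.96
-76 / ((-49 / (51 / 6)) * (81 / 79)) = 51034/3969 = 12.86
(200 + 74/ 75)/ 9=15074/675 = 22.33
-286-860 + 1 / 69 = -79073/69 = -1145.99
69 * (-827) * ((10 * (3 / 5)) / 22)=-171189/11 = -15562.64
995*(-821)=-816895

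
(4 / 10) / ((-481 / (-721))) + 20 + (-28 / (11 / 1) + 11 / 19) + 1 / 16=150355813/8042320 = 18.70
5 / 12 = 0.42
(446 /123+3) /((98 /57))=15485/4018 = 3.85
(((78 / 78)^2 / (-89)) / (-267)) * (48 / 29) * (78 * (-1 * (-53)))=66144/229709 = 0.29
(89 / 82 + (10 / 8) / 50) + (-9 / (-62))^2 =1783191/1576040 = 1.13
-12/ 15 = -4/5 = -0.80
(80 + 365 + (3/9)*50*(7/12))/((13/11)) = 90035/234 = 384.76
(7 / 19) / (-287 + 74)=-7/4047 = 0.00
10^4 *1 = 10000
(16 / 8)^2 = 4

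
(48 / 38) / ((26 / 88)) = 1056/247 = 4.28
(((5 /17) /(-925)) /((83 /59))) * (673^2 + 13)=-26723578/261035 = -102.38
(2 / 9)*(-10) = -20/9 = -2.22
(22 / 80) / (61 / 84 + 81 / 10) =21/674 = 0.03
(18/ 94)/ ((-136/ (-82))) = 369/3196 = 0.12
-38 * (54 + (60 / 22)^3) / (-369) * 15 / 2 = 3131010/54571 = 57.37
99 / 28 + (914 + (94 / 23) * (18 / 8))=596815/644 = 926.73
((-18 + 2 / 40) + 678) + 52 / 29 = 383869/580 = 661.84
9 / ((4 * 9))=1/4 = 0.25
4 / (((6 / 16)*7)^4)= 16384/194481 = 0.08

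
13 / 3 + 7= 34/3 = 11.33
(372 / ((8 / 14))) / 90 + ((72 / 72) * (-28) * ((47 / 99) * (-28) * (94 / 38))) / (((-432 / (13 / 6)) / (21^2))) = -171761527/84645 = -2029.20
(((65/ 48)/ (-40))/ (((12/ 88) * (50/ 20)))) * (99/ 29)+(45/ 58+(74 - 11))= 294347/4640 = 63.44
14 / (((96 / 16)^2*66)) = 7/1188 = 0.01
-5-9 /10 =-59/10 = -5.90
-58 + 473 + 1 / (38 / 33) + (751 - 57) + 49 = 44037/38 = 1158.87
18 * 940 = 16920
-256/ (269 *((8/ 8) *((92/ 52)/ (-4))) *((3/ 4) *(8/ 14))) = 93184/18561 = 5.02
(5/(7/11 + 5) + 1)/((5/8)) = 468/155 = 3.02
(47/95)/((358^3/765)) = 7191/871771528 = 0.00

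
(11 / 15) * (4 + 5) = 33/5 = 6.60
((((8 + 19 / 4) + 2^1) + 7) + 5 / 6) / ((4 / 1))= 5.65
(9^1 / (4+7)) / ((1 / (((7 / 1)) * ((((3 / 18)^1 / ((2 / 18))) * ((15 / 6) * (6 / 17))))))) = 2835/374 = 7.58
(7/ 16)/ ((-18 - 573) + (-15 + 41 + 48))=-7/8272 = 0.00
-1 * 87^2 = -7569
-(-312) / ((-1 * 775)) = -312/775 = -0.40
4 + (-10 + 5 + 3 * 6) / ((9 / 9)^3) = 17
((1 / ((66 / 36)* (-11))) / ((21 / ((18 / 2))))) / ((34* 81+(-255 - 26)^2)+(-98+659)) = -9/34843886 = 0.00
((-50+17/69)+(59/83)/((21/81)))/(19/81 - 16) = 50885712/17064551 = 2.98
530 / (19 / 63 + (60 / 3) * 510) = 33390/642619 = 0.05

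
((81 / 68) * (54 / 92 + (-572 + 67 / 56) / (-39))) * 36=185816997/284648 = 652.80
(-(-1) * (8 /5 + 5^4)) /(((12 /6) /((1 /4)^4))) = 1.22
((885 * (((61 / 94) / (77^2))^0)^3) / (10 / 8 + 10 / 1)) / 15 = 236/45 = 5.24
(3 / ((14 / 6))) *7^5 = 21609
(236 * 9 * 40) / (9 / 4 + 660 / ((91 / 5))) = 10308480/4673 = 2205.97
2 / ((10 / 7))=7/5 = 1.40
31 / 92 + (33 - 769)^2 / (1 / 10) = 498360351/92 = 5416960.34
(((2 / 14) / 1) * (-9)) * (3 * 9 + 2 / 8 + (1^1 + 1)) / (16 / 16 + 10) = -1053/308 = -3.42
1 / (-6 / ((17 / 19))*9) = -17/1026 = -0.02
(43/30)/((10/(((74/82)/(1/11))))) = 17501/12300 = 1.42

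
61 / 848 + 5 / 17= 5277/14416 = 0.37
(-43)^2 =1849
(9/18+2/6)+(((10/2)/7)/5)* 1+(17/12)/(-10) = 701/840 = 0.83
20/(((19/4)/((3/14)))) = 0.90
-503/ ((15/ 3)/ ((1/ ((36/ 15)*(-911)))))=503/10932 = 0.05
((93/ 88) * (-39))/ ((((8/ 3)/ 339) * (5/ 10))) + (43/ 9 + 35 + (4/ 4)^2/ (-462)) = -231503453/22176 = -10439.37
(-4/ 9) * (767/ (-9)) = 3068/81 = 37.88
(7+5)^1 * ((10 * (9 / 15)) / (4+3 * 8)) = 18/7 = 2.57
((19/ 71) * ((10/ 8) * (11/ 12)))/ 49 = 0.01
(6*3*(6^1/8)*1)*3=81/2 = 40.50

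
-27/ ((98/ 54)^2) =-19683/2401 = -8.20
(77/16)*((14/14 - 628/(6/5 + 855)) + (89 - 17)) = 23821721/68496 = 347.78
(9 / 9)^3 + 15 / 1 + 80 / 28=132/7 = 18.86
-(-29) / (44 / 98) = 1421/22 = 64.59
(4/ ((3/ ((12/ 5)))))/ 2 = 8/5 = 1.60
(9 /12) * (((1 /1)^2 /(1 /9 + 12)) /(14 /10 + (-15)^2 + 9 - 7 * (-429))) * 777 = 104895/7059712 = 0.01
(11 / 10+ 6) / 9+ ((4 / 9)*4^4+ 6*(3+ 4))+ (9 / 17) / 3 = 79939/510 = 156.74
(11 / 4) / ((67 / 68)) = 187/67 = 2.79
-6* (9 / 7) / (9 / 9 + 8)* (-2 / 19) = 12/133 = 0.09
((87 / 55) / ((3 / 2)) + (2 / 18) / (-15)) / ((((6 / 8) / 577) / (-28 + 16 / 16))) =-717788/33 = -21751.15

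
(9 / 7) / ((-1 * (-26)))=9/182 = 0.05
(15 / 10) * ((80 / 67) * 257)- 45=27825/67 = 415.30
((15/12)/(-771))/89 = -5/274476 = 0.00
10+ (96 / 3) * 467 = 14954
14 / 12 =7/6 = 1.17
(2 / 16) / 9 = 1/72 = 0.01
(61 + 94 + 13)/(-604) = -42/151 = -0.28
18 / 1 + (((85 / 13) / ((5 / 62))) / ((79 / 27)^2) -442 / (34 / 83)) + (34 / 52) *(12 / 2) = -6538112/6241 = -1047.61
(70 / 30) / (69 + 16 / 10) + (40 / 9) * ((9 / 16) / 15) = 141/706 = 0.20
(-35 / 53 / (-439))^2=1225/541353289 = 0.00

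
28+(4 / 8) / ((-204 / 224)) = 1400/51 = 27.45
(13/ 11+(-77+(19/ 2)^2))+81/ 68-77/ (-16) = 61143/2992 = 20.44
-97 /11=-8.82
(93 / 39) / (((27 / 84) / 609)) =176204/39 = 4518.05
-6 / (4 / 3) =-9/2 = -4.50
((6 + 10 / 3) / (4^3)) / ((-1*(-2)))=7/96 = 0.07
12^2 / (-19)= -7.58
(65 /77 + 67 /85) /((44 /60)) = 32052/14399 = 2.23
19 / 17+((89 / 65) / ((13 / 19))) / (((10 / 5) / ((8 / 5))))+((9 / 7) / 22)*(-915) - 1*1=-51.76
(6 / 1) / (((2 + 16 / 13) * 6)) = 13/42 = 0.31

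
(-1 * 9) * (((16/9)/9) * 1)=-16/9 = -1.78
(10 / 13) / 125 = 2/325 = 0.01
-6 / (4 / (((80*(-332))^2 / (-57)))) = 352716800/19 = 18564042.11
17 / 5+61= 64.40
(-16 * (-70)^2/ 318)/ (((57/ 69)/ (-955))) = 861028000/3021 = 285014.23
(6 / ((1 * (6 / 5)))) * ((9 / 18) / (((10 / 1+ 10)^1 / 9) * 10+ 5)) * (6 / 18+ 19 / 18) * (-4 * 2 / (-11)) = 50/539 = 0.09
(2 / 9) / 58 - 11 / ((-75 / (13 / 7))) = 12616/45675 = 0.28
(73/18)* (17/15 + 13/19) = 18907/2565 = 7.37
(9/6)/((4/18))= 27/4 = 6.75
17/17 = 1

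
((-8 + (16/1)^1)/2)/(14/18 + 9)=9/22 = 0.41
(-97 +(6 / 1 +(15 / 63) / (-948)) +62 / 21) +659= 11366515/19908 = 570.95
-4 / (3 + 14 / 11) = -44/47 = -0.94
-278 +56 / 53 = -14678/53 = -276.94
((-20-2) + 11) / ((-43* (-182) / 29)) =-319/7826 = -0.04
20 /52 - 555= -7210/13 = -554.62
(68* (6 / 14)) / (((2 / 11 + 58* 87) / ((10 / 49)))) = 5610/4759811 = 0.00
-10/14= -5/7 = -0.71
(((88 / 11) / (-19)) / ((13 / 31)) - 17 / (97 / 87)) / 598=-389369/14327482 = -0.03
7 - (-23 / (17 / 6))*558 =77123/17 = 4536.65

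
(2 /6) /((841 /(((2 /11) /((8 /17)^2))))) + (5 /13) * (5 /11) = 0.18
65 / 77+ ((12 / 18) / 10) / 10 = 9827/11550 = 0.85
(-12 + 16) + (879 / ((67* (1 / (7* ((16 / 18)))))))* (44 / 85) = 790292/17085 = 46.26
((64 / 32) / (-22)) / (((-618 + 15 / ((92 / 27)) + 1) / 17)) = 1564/619949 = 0.00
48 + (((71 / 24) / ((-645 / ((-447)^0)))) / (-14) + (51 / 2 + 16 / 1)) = 19396511/216720 = 89.50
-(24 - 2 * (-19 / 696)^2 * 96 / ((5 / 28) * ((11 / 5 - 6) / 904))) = -214.62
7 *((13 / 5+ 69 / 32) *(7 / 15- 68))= -5396251/2400 = -2248.44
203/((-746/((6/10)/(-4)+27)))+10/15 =-297193/44760 = -6.64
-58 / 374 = -0.16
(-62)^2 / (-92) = -961/23 = -41.78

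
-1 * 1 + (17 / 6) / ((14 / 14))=11/6 = 1.83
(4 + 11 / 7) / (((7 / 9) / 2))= 702/49 = 14.33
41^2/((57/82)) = 137842/57 = 2418.28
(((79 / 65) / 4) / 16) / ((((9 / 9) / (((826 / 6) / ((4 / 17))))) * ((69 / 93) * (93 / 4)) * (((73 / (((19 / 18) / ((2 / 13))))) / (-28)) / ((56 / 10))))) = -516387529/54399600 = -9.49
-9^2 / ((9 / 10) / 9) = -810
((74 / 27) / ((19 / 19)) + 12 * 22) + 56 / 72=7223/27 = 267.52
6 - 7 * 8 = -50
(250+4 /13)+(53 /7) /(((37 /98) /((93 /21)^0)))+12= 135816/481 = 282.36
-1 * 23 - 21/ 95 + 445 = 40069/95 = 421.78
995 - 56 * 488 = -26333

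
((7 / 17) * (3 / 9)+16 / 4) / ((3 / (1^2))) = 1.38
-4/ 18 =-2/9 = -0.22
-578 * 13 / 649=-7514/649 = -11.58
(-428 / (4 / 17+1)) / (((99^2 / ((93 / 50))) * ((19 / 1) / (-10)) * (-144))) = -56389/234635940 = 0.00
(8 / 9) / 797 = 8/7173 = 0.00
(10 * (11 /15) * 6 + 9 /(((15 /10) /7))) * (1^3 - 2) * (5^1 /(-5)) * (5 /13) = 430/13 = 33.08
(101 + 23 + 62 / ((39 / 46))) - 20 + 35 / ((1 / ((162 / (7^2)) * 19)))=648566/273 = 2375.70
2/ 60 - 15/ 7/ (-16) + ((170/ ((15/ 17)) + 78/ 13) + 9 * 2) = 216.83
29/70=0.41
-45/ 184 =-0.24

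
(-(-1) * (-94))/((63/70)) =-940/9 = -104.44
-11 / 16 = -0.69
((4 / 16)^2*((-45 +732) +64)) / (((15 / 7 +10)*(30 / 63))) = 110397/13600 = 8.12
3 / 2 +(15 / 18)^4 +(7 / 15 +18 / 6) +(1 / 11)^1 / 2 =5.49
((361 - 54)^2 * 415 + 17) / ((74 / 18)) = 352020168/37 = 9514058.59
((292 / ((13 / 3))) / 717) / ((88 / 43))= 3139/68354 = 0.05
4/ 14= 2/7 = 0.29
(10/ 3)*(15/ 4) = 25/2 = 12.50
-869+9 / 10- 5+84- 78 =-8671/10 = -867.10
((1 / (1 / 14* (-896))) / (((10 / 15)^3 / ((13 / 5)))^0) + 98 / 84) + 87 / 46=13435/4416 = 3.04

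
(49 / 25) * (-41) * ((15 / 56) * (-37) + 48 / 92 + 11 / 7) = 2889803/4600 = 628.22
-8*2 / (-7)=16/7 = 2.29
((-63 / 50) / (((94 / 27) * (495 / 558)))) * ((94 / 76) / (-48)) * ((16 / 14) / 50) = 2511/10450000 = 0.00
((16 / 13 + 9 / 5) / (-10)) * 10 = -197/65 = -3.03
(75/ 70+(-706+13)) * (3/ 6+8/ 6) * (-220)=1953545/7 = 279077.86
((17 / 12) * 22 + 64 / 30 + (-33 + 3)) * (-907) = -29931/10 = -2993.10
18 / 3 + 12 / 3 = 10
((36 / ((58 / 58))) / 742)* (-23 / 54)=-23/1113 = -0.02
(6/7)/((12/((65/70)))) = 13/196 = 0.07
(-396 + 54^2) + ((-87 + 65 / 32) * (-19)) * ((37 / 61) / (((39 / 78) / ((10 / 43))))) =62436965/20984 = 2975.46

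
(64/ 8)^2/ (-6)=-32/3 = -10.67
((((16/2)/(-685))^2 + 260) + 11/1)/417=127160039/195666825 = 0.65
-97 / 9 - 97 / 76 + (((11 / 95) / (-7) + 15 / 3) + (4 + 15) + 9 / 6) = 16921/1260 = 13.43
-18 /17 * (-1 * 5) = 90/17 = 5.29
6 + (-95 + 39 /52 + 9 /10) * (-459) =857073/20 = 42853.65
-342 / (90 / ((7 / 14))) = -19/10 = -1.90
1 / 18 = 0.06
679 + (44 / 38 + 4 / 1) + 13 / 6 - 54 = 72085/114 = 632.32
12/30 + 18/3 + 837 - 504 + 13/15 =5104/15 = 340.27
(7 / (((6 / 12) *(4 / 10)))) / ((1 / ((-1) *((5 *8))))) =-1400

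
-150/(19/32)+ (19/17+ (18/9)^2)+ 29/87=-239518/969 = -247.18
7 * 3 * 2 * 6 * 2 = 504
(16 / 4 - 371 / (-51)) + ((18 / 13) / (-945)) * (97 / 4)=173867/15470 = 11.24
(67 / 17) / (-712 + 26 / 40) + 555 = 134230405/241859 = 554.99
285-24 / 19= 5391/19 = 283.74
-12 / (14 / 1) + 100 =694/7 = 99.14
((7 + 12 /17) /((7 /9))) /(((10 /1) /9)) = 10611/1190 = 8.92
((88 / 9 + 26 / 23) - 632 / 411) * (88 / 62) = 11692472/879129 = 13.30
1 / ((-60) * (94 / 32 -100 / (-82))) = -164/40905 = 0.00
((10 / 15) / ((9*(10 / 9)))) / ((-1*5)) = -1/75 = -0.01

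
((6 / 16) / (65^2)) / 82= 3/2771600 = 0.00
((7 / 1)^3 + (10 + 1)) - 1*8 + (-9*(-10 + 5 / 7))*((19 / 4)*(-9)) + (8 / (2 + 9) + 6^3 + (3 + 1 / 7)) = -926097/308 = -3006.81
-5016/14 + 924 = 3960/7 = 565.71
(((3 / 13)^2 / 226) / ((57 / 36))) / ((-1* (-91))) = 54/33018713 = 0.00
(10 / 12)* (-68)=-170/3 = -56.67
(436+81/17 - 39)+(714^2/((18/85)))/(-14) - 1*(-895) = -2901190/17 = -170658.24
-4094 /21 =-194.95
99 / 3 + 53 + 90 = 176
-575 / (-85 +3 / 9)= 1725/254 = 6.79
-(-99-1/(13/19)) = 1306/13 = 100.46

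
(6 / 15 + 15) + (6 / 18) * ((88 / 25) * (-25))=-209/15 = -13.93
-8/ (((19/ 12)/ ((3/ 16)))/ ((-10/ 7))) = 180/133 = 1.35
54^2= 2916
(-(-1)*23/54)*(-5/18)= -0.12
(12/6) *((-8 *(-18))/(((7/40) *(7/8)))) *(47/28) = 1082880/343 = 3157.08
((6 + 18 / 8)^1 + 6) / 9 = 19/12 = 1.58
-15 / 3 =-5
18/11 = 1.64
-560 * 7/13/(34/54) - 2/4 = -211901/442 = -479.41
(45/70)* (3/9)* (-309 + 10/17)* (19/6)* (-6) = 42693/34 = 1255.68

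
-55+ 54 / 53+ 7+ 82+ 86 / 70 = 67239/1855 = 36.25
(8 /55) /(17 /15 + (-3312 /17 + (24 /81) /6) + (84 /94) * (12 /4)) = -517752/679730579 = 0.00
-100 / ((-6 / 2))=33.33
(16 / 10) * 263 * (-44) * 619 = -57304544/5 = -11460908.80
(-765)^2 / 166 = 585225/166 = 3525.45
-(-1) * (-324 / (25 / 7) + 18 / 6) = -2193/25 = -87.72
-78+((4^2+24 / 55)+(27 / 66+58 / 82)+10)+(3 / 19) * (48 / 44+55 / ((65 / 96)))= -41717139/1113970 = -37.45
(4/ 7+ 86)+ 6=648/7 = 92.57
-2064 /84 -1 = -179/7 = -25.57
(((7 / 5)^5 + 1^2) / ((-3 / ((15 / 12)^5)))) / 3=-1661/768 = -2.16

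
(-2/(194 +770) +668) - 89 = 579.00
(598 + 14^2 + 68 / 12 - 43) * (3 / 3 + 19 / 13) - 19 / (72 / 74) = 1843.04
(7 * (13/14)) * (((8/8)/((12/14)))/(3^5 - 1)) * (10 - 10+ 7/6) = 637/17424 = 0.04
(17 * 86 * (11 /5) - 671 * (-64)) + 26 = 230932/5 = 46186.40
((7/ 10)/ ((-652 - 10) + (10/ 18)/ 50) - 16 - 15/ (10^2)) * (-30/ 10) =57735831/1191580 = 48.45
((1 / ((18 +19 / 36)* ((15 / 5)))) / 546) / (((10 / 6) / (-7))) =-6/43355 = 0.00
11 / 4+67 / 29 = 587/116 = 5.06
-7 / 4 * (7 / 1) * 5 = -245/4 = -61.25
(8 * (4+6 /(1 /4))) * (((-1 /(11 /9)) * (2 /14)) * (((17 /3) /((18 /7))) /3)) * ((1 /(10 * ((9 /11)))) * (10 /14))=-136/81 = -1.68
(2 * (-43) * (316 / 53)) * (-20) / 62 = 271760/1643 = 165.40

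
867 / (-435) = -289/145 = -1.99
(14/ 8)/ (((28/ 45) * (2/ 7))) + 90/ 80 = 351/32 = 10.97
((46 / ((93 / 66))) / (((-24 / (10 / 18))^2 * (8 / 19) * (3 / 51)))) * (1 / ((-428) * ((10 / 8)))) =-408595/309515904 = 0.00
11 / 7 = 1.57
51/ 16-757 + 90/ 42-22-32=-90235/112 = -805.67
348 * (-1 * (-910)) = 316680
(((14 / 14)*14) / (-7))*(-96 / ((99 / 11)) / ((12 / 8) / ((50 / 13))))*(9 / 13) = 6400/169 = 37.87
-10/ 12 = -5/6 = -0.83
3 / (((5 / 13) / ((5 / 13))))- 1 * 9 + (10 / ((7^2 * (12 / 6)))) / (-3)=-887/147 = -6.03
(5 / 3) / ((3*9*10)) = 1/162 = 0.01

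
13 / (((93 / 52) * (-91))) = -52/651 = -0.08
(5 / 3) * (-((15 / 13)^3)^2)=-18984375/4826809 = -3.93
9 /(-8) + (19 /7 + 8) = 537/56 = 9.59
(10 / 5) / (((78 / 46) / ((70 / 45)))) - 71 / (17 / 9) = -213341/5967 = -35.75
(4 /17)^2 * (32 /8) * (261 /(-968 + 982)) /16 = 522/2023 = 0.26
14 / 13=1.08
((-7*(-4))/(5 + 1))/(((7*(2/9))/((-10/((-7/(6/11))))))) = 180/77 = 2.34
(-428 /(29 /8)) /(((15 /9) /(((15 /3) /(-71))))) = 10272/2059 = 4.99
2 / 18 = 0.11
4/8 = 1/2 = 0.50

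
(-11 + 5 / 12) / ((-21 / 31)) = 3937/252 = 15.62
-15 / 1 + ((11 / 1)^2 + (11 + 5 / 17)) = 1994/17 = 117.29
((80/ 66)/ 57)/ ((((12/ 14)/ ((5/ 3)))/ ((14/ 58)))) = 4900/490941 = 0.01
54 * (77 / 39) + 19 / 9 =12721/117 = 108.73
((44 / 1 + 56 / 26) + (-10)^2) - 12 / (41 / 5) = 77120/533 = 144.69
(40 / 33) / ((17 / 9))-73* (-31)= 2263.64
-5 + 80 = 75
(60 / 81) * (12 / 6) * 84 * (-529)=-592480/9 = -65831.11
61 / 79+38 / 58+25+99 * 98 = 22287827/2291 = 9728.43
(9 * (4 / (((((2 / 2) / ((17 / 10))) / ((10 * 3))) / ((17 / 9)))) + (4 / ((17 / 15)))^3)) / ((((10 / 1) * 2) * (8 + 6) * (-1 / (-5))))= 4745571/68782 = 68.99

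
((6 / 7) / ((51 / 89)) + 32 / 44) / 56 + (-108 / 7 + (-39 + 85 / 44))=-480664/9163 = -52.46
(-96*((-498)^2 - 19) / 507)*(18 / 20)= -7141968/169 = -42260.17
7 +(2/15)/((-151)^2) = 2394107/342015 = 7.00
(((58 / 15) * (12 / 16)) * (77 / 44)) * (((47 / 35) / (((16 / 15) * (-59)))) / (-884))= 4089/33379840 = 0.00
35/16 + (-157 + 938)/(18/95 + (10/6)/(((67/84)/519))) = 160586875/55231248 = 2.91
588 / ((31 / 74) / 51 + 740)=2219112/2792791 = 0.79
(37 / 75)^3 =50653/421875 = 0.12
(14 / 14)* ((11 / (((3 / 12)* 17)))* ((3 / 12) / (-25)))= -11/425 = -0.03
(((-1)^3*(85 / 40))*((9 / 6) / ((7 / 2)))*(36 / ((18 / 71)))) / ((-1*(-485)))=-3621/13580 = -0.27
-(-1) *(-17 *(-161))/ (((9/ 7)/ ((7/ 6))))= 134113/54 = 2483.57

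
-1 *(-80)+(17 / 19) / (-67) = 101823/1273 = 79.99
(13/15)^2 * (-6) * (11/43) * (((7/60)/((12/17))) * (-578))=63932869/580500 = 110.13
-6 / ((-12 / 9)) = 9/2 = 4.50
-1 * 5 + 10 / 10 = -4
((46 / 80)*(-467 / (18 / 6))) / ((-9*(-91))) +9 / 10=77711/98280 = 0.79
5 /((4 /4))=5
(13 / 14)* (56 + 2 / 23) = 8385/161 = 52.08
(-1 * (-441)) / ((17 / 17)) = 441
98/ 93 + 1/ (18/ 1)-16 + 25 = 5641/558 = 10.11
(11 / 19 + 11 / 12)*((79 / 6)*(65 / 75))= 350207/20520 = 17.07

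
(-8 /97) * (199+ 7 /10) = -16.47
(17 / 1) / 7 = 2.43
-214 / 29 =-7.38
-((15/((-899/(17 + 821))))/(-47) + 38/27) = -1945004/1140831 = -1.70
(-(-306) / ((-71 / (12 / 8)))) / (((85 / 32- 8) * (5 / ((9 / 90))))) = 816/33725 = 0.02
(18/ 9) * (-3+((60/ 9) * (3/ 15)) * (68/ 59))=-518/177 = -2.93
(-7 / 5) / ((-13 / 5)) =7/13 = 0.54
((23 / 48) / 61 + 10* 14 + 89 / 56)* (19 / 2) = 55141325/40992 = 1345.17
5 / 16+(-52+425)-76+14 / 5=24009/80 = 300.11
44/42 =22/21 = 1.05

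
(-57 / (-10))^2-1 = 3149/100 = 31.49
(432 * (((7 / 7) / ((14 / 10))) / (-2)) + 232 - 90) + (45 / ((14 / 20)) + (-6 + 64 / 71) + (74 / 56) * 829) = 2271023/1988 = 1142.37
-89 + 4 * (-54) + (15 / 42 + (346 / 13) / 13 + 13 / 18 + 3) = -3182104/10647 = -298.87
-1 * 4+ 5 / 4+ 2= -3/4 = -0.75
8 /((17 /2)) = 16/17 = 0.94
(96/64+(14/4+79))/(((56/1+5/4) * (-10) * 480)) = -7/22900 = 0.00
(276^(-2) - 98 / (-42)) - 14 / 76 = 3110539/1447344 = 2.15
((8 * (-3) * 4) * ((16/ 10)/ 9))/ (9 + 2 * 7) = -256/345 = -0.74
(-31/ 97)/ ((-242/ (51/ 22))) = 1581/516428 = 0.00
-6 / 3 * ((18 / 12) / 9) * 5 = -5/3 = -1.67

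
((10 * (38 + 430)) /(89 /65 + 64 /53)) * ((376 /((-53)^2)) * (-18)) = -686275200/156827 = -4376.00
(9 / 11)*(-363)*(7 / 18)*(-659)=152229/2 = 76114.50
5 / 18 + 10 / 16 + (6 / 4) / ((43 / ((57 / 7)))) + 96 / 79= 4112471/1712088 = 2.40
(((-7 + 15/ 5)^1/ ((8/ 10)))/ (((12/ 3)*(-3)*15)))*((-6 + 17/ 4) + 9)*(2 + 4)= 29/24 = 1.21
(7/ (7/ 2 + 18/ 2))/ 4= 7/50 = 0.14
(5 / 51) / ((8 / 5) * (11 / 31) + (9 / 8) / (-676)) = 0.17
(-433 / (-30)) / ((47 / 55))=4763/282 = 16.89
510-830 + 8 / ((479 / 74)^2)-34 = -81178306/229441 = -353.81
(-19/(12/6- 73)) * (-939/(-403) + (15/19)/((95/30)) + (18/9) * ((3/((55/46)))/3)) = 34023131/29900585 = 1.14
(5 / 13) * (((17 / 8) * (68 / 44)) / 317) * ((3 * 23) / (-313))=-99705/113508824 = 0.00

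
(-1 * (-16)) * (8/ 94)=64/47 = 1.36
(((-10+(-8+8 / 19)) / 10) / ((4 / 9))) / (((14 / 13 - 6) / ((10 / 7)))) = 19539/17024 = 1.15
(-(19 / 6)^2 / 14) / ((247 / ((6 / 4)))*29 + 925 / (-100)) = -361/2402106 = 0.00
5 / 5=1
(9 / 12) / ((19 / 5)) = 0.20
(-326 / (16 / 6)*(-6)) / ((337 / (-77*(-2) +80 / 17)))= 1978983/5729 = 345.43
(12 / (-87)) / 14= -2/203 = -0.01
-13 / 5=-2.60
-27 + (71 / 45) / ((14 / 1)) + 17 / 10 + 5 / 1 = -6359/315 = -20.19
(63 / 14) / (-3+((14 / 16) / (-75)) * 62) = -1350/1117 = -1.21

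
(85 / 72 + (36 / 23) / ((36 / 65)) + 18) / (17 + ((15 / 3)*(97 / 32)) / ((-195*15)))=9475180/7317289 = 1.29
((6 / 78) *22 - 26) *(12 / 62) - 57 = -61.70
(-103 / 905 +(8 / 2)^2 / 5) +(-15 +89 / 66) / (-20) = 900433/238920 = 3.77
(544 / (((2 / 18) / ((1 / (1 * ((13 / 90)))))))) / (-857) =-440640/11141 = -39.55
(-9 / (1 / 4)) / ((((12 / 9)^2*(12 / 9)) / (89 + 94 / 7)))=-174231/112 = -1555.63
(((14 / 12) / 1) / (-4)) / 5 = -0.06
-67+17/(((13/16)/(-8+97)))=23337/13 = 1795.15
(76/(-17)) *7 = -532/17 = -31.29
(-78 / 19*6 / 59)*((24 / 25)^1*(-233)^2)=-609774048/28025 = -21758.22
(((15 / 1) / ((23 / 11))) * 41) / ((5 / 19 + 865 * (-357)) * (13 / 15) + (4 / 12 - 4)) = -35055/31897159 = 0.00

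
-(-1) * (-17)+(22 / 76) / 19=-12263/722 = -16.98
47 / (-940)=-1/20 = -0.05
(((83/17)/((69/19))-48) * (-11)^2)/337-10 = -10574977/395301 = -26.75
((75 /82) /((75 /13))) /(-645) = -13/52890 = 0.00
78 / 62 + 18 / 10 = 474/155 = 3.06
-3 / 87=-1/29 = -0.03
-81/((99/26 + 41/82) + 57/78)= -2106/131 = -16.08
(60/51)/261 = 20/4437 = 0.00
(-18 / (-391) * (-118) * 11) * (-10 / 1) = 233640/391 = 597.54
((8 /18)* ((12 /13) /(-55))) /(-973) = 16/2087085 = 0.00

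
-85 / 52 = -1.63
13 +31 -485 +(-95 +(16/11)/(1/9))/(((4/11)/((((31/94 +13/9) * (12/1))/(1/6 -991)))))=-436.16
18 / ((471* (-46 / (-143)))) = 429/3611 = 0.12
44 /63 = 0.70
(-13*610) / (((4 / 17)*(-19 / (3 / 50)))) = 106.43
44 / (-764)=-11/191 = -0.06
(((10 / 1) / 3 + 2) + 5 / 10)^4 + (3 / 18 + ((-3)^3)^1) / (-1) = 1535401/1296 = 1184.72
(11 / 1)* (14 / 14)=11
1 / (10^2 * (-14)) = -1/1400 = 0.00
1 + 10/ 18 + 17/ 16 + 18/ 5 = 4477/720 = 6.22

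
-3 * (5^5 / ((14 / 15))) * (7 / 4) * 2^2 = -140625/2 = -70312.50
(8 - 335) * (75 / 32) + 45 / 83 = -2034135/2656 = -765.86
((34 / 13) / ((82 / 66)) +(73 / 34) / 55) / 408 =2137049/406657680 = 0.01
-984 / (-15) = 328/5 = 65.60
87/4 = 21.75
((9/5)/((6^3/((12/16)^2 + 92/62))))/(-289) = -203/3440256 = 0.00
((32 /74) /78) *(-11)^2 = 968/1443 = 0.67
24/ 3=8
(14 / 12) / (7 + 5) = 7/72 = 0.10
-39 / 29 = -1.34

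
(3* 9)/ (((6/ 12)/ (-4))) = -216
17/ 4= 4.25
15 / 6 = 5/2 = 2.50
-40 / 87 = -0.46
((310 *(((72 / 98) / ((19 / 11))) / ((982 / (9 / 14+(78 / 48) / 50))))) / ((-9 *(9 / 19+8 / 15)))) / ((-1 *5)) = 1934493/966690620 = 0.00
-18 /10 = -9/5 = -1.80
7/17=0.41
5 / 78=0.06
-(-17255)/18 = 958.61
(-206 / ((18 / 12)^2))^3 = -559476224/729 = -767457.10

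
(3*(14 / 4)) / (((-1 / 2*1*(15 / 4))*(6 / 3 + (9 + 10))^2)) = -4/315 = -0.01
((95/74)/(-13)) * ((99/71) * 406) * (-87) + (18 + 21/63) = 500183420/102453 = 4882.08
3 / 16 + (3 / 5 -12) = -897/80 = -11.21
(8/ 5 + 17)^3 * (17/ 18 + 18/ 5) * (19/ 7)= 694517583/8750 = 79373.44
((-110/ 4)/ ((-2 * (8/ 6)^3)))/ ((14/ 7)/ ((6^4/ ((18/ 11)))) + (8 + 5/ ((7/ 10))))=1029105/2686912 = 0.38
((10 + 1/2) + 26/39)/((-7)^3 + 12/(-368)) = -3082/94677 = -0.03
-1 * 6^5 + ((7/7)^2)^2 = -7775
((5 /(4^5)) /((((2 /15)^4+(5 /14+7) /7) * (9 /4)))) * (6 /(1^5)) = 4134375/333820352 = 0.01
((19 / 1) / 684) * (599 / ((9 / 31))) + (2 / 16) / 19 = 705703/12312 = 57.32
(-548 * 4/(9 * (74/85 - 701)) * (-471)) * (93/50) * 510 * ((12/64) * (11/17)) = -374063019/19837 = -18856.83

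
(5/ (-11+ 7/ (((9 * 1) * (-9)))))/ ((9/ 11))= -495/898 = -0.55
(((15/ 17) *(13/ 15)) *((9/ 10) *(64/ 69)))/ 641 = 1248/1253155 = 0.00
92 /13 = 7.08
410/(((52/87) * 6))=114.33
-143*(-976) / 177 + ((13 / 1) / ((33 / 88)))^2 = 1990.30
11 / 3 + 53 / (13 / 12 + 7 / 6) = 245/9 = 27.22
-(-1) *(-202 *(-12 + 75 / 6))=-101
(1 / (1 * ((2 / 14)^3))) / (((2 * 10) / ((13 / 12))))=4459/240 = 18.58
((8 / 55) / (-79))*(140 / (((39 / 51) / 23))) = -87584/11297 = -7.75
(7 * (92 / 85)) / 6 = 322/255 = 1.26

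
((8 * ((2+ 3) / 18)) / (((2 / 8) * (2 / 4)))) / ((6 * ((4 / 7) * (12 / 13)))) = 455/81 = 5.62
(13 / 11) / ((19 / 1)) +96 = 20077/209 = 96.06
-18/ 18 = -1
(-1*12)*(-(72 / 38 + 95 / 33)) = 11972/209 = 57.28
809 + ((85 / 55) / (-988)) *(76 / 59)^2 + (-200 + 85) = 345460110/497783 = 694.00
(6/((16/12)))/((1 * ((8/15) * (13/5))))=675/208 = 3.25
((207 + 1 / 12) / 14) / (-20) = -71/96 = -0.74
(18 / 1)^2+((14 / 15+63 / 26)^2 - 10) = 49472881/152100 = 325.27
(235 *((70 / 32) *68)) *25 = 3495625/4 = 873906.25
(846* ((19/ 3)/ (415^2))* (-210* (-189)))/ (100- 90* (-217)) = 21265902/338077675 = 0.06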